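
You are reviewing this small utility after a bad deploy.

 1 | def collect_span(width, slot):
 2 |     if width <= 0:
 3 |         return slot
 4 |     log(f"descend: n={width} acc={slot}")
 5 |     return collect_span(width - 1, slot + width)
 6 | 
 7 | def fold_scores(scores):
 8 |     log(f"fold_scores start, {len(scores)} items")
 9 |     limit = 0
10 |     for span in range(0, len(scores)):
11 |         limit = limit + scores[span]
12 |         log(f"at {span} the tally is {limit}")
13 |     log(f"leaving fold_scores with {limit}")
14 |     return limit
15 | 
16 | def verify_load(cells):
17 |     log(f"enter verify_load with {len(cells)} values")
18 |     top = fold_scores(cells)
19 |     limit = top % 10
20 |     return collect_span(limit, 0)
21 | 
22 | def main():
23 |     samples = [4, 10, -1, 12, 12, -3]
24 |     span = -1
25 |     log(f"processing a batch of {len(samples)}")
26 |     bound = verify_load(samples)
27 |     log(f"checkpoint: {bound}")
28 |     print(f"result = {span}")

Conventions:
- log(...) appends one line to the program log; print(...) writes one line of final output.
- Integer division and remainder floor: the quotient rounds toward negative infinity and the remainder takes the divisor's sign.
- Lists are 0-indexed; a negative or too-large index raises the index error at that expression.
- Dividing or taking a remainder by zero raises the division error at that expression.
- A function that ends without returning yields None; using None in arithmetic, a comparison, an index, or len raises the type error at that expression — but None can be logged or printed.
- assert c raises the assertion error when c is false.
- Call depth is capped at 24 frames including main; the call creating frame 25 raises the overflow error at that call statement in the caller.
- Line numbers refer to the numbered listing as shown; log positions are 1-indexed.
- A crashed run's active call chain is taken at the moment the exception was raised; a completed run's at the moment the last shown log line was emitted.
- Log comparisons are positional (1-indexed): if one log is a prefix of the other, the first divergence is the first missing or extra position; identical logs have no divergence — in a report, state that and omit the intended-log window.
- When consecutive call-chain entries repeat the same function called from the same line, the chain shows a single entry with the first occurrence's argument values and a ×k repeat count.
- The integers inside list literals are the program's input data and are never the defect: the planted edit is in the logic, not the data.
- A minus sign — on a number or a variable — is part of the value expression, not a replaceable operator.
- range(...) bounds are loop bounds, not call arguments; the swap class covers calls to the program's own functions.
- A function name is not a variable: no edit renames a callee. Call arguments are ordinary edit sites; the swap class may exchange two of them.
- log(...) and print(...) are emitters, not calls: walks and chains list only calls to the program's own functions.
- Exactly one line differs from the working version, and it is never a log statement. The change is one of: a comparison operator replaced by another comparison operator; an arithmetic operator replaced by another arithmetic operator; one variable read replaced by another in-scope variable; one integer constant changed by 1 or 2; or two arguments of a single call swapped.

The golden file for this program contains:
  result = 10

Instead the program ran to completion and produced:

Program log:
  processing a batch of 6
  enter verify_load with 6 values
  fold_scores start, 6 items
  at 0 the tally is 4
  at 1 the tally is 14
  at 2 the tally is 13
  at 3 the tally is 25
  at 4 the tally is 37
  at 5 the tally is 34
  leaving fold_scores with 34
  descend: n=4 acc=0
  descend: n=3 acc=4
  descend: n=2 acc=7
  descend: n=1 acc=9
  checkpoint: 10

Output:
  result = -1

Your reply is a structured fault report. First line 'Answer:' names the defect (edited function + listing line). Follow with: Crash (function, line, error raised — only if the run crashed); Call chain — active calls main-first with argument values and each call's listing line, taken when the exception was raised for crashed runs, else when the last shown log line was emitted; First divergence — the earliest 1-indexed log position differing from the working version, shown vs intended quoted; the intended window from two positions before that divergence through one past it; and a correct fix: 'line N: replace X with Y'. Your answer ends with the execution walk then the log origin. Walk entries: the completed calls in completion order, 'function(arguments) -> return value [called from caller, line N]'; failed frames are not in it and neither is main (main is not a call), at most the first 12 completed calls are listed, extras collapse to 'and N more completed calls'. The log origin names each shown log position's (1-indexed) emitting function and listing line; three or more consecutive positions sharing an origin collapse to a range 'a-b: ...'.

Answer: the defect is in main at line 28.
Key fact: Every logged value matches the working version; the printed result is what differs.
Call chain: main.
First divergence: none — the logs agree in full.
Execution walk:
  fold_scores([4, 10, -1, 12, 12, -3]) -> 34  [called from verify_load, line 18]
  collect_span(0, 10) -> 10  [called from collect_span, line 5]
  collect_span(1, 9) -> 10  [called from collect_span, line 5]
  collect_span(2, 7) -> 10  [called from collect_span, line 5]
  collect_span(3, 4) -> 10  [called from collect_span, line 5]
  collect_span(4, 0) -> 10  [called from verify_load, line 20]
  verify_load([4, 10, -1, 12, 12, -3]) -> 10  [called from main, line 26]
Origin of each log line:
  1: emitted by main (line 25)
  2: emitted by verify_load (line 17)
  3: emitted by fold_scores (line 8)
  4-9: emitted by fold_scores (line 12)
  10: emitted by fold_scores (line 13)
  11-14: emitted by collect_span (line 4)
  15: emitted by main (line 27)
A correct fix: line 28: replace `span` with `bound`.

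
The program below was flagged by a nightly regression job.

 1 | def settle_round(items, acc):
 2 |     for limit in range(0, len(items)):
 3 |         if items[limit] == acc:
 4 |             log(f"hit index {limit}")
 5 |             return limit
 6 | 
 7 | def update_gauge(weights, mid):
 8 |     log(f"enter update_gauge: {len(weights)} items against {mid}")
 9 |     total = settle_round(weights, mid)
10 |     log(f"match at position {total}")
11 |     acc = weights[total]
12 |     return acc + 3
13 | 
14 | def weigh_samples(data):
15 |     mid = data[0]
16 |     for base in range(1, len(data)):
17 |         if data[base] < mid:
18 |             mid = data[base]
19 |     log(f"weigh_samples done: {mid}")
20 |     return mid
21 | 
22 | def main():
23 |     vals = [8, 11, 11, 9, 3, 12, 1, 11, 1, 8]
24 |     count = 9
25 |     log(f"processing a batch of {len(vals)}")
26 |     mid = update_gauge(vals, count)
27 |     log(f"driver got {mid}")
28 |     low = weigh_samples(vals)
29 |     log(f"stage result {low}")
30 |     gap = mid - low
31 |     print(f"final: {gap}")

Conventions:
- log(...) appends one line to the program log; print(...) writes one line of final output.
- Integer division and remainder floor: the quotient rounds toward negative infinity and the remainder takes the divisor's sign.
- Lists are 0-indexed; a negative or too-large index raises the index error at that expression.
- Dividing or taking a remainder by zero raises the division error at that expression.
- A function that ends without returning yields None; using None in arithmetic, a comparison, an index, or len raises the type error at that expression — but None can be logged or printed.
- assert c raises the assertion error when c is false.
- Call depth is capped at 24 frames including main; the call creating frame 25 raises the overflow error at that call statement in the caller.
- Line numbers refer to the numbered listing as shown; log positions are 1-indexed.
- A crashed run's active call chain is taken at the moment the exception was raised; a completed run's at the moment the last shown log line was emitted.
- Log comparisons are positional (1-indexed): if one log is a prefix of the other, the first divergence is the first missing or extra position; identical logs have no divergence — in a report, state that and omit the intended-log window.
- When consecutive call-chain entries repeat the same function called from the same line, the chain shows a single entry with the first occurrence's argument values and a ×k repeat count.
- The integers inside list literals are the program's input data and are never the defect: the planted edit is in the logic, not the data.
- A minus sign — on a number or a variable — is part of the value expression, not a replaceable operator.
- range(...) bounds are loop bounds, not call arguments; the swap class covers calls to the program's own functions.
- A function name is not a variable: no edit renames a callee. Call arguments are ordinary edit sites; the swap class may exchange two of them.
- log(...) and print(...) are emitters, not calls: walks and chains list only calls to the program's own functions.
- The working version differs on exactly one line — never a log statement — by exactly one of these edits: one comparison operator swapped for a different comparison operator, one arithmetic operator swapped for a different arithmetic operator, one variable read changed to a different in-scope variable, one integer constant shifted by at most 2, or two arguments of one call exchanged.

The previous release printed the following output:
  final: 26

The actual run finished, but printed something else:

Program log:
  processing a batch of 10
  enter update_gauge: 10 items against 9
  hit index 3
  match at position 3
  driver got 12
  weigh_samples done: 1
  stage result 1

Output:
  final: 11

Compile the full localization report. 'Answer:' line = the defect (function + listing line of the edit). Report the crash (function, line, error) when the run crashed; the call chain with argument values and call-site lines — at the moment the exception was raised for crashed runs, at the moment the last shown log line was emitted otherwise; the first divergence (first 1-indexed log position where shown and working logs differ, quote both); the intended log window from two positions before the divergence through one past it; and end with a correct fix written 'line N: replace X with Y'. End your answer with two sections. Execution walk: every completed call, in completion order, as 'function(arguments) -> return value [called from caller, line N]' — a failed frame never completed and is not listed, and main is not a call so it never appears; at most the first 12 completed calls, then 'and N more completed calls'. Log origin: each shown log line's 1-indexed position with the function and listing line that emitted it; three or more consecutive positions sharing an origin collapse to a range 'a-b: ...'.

Answer: the defect is in update_gauge at line 12.
The tell: Everything matches until log position 5, which reads 'driver got 12' in place of 'driver got 27'.
Call chain: main.
First divergence: at position 5 the run shows 'driver got 12' where the working version logs 'driver got 27'.
Intended log window:
  3: hit index 3
  4: match at position 3
  5: driver got 27
  6: weigh_samples done: 1
Execution walk:
  settle_round([8, 11, 11, 9, 3, 12, 1, 11, 1, 8], 9) -> 3  [called from update_gauge, line 9]
  update_gauge([8, 11, 11, 9, 3, 12, 1, 11, 1, 8], 9) -> 12  [called from main, line 26]
  weigh_samples([8, 11, 11, 9, 3, 12, 1, 11, 1, 8]) -> 1  [called from main, line 28]
Log line origins:
  1: logged in main at line 25
  2: logged in update_gauge at line 8
  3: logged in settle_round at line 4
  4: logged in update_gauge at line 10
  5: logged in main at line 27
  6: logged in weigh_samples at line 19
  7: logged in main at line 29
A correct fix: line 12: replace `+` with `*`.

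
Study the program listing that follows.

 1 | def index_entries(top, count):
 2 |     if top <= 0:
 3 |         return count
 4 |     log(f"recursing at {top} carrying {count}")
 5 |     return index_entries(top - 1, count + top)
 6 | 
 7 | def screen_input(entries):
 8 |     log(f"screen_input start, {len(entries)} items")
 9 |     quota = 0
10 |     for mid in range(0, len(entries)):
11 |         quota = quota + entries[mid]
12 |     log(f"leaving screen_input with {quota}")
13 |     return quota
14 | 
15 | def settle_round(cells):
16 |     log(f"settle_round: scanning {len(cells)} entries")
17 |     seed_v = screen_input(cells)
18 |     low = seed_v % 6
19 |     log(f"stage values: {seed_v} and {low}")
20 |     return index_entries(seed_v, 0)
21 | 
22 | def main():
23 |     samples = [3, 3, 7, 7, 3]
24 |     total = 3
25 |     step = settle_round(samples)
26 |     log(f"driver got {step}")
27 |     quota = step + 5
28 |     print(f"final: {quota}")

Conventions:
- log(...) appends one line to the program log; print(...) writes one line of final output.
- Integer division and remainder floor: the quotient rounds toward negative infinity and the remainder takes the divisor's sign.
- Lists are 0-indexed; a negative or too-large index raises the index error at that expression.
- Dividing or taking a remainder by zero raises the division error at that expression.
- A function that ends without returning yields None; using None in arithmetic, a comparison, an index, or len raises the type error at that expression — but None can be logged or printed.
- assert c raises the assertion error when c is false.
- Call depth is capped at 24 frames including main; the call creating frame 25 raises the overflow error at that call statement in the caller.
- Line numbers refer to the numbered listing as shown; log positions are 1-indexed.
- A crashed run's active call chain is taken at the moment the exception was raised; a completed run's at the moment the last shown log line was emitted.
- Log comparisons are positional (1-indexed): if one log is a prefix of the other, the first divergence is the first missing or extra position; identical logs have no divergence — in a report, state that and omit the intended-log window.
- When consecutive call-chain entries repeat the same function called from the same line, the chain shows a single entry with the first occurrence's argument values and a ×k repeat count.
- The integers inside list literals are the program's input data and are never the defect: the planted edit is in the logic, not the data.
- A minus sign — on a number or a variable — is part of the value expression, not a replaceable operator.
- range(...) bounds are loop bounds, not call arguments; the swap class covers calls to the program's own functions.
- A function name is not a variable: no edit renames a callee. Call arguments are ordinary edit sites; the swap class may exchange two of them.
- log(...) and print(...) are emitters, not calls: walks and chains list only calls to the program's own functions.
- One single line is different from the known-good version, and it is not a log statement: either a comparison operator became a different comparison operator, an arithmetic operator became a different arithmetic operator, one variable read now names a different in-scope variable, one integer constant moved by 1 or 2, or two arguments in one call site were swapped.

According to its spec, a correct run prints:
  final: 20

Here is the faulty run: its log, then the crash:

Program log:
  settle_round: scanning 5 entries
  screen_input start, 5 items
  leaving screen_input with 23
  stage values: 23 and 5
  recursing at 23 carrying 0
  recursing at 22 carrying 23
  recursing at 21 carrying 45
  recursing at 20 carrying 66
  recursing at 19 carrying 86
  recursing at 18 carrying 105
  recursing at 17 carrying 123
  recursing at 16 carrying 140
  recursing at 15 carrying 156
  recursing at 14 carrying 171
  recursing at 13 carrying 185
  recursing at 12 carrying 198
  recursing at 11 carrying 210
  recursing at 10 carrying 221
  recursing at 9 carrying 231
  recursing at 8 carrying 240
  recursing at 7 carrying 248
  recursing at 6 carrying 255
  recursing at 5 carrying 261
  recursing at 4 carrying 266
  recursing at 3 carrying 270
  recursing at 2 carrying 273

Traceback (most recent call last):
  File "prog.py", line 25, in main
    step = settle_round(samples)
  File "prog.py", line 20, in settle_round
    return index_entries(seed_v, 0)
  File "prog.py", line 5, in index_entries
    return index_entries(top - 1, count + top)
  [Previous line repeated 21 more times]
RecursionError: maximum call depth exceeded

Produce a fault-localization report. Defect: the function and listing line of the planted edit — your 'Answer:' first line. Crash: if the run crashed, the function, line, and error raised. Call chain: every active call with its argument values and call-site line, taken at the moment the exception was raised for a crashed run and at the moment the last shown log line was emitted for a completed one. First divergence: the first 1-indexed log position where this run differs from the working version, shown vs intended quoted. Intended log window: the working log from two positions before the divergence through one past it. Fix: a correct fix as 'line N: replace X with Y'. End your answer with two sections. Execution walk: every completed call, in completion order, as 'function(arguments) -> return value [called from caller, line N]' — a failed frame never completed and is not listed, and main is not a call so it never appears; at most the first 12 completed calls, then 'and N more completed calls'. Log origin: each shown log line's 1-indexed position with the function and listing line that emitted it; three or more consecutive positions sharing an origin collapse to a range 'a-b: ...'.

Answer: the defect is in settle_round at line 20.
Key fact: Everything matches until log position 5, which reads 'recursing at 23 carrying 0' in place of 'recursing at 5 carrying 0'.
Crash: index_entries, line 5, RecursionError.
Call chain: main -> settle_round([3, 3, 7, 7, 3]) (called at line 25) -> index_entries(23, 0) (called at line 20) -> index_entries(22, 23) (called at line 5) ×21.
First divergence: position 5; shown 'recursing at 23 carrying 0' vs intended 'recursing at 5 carrying 0'.
Intended log window:
  3: leaving screen_input with 23
  4: stage values: 23 and 5
  5: recursing at 5 carrying 0
  6: recursing at 4 carrying 5
Execution walk:
  screen_input([3, 3, 7, 7, 3]) -> 23  [called from settle_round, line 17]
Log origins:
  1: from settle_round, line 16
  2: from screen_input, line 8
  3: from screen_input, line 12
  4: from settle_round, line 19
  5-26: from index_entries, line 4
A correct fix: line 20: replace `seed_v` with `low`.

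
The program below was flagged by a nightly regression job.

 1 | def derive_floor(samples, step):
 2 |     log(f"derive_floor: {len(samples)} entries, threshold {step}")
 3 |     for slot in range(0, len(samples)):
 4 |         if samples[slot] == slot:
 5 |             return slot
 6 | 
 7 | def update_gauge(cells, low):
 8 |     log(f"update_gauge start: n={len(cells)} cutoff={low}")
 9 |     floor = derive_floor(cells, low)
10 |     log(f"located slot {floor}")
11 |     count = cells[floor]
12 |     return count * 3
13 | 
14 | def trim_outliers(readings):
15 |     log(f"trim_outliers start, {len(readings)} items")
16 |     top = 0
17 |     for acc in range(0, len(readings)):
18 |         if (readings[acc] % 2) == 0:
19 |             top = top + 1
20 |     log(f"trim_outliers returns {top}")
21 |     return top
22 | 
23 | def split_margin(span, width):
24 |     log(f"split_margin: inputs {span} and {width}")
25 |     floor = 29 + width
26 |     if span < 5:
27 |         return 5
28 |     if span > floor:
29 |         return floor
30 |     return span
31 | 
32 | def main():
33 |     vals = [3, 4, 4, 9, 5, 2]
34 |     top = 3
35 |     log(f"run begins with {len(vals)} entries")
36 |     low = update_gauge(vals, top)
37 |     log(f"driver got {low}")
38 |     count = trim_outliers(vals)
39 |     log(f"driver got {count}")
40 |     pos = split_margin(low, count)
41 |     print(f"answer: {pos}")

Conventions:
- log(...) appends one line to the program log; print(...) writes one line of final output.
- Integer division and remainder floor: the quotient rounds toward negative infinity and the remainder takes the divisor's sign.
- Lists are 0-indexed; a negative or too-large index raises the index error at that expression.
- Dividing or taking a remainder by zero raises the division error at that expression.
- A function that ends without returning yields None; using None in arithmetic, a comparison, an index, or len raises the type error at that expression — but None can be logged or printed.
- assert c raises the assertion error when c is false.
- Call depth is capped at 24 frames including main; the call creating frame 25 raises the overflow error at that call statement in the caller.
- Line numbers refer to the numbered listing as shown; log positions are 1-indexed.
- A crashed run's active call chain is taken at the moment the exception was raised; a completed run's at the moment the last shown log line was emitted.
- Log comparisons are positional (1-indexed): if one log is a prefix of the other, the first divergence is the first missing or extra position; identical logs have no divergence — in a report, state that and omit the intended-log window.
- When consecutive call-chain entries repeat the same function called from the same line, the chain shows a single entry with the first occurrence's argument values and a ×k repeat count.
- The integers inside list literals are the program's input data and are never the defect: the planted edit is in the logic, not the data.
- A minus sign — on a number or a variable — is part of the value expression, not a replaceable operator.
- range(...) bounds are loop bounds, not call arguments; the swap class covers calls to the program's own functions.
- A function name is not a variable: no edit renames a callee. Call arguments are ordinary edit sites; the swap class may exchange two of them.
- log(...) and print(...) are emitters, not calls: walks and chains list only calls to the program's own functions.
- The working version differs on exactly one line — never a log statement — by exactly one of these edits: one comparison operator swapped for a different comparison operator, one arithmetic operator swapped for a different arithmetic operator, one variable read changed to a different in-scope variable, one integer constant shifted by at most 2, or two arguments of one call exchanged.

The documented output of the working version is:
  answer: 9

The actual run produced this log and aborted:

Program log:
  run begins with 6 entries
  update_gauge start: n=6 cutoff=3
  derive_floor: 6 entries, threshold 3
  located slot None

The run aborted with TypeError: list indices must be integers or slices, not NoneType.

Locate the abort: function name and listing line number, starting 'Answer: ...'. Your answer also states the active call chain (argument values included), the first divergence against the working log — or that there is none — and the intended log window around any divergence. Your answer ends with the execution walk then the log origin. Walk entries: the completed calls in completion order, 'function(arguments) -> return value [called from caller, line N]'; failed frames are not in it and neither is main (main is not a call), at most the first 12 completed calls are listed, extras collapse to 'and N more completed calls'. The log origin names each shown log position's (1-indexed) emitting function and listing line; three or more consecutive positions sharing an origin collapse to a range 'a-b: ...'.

Answer: the error was raised in update_gauge, line 11.
The tell: The log first diverges at position 4: the faulty run prints 'located slot None' where the working version prints 'located slot 0'.
Call chain: main -> update_gauge([3, 4, 4, 9, 5, 2], 3) (called at line 36).
First divergence: position 4 — the shown line 'located slot None' should read 'located slot 0'.
Intended log window:
  2: update_gauge start: n=6 cutoff=3
  3: derive_floor: 6 entries, threshold 3
  4: located slot 0
  5: driver got 9
Execution walk:
  derive_floor([3, 4, 4, 9, 5, 2], 3) -> None  [called from update_gauge, line 9]
Origin of each log line:
  1 — main, line 35
  2 — update_gauge, line 8
  3 — derive_floor, line 2
  4 — update_gauge, line 10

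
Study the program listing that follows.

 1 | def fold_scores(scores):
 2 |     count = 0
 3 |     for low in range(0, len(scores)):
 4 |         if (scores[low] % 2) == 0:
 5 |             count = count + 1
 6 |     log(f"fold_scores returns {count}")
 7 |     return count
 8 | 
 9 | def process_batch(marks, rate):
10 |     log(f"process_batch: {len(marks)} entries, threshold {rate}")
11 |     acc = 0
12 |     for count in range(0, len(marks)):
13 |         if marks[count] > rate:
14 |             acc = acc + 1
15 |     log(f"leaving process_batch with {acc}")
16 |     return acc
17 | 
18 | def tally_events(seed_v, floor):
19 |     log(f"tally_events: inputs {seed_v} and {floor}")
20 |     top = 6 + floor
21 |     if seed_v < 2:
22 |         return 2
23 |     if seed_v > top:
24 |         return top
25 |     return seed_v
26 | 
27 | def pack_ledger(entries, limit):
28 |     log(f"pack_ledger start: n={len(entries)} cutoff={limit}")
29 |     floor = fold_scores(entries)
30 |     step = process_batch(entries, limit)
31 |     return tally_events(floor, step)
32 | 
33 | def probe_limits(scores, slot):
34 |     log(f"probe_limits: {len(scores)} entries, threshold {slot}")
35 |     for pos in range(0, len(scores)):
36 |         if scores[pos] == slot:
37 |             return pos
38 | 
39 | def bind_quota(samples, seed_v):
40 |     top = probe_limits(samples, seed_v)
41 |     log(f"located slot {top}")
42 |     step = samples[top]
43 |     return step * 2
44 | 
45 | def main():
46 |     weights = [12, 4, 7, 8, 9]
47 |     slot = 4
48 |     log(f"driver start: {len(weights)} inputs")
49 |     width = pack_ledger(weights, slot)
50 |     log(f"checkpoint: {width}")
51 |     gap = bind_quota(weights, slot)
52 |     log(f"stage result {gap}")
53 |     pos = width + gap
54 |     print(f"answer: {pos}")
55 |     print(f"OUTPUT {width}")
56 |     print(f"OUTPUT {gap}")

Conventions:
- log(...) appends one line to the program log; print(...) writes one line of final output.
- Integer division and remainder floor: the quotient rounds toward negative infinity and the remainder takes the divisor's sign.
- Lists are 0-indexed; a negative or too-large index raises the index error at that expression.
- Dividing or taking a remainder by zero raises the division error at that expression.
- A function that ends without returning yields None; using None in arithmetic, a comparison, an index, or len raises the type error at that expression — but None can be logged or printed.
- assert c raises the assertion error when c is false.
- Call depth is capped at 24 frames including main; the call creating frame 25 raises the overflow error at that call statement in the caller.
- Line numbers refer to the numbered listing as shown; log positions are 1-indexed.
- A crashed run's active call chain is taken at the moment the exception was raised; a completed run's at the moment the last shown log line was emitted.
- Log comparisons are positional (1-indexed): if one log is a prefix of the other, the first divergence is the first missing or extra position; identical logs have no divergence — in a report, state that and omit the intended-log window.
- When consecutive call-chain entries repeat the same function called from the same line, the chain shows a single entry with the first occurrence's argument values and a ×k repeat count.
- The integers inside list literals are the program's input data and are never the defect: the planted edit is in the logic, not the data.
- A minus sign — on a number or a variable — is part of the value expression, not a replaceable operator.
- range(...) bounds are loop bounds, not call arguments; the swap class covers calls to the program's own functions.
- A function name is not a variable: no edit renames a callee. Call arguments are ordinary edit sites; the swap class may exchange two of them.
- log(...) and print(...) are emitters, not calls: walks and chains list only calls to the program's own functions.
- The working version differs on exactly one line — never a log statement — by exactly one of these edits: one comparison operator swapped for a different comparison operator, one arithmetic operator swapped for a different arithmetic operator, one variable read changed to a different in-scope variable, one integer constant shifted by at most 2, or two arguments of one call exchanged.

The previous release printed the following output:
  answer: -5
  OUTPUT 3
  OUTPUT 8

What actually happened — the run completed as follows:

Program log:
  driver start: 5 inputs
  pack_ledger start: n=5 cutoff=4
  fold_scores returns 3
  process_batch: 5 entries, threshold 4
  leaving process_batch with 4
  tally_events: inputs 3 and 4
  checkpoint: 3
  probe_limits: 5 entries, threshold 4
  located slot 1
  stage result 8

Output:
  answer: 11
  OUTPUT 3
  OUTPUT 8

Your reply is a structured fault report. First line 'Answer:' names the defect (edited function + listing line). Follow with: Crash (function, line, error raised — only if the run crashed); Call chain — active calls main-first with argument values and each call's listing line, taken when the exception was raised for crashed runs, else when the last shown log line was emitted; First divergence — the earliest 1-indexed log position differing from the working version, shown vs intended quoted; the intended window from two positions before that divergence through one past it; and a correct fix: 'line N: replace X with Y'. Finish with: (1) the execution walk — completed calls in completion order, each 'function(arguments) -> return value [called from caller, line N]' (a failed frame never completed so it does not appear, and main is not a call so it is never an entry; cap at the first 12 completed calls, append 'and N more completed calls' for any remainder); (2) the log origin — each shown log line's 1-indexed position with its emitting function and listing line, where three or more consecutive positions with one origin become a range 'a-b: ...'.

Answer: the defect is in main at line 53.
Core observation: No log line changed; the fault shows up purely in the output.
Call chain: main.
First divergence: there is none — every log position agrees.
Execution walk:
  fold_scores([12, 4, 7, 8, 9]) -> 3  [called from pack_ledger, line 29]
  process_batch([12, 4, 7, 8, 9], 4) -> 4  [called from pack_ledger, line 30]
  tally_events(3, 4) -> 3  [called from pack_ledger, line 31]
  pack_ledger([12, 4, 7, 8, 9], 4) -> 3  [called from main, line 49]
  probe_limits([12, 4, 7, 8, 9], 4) -> 1  [called from bind_quota, line 40]
  bind_quota([12, 4, 7, 8, 9], 4) -> 8  [called from main, line 51]
Log line origins:
  1: logged in main at line 48
  2: logged in pack_ledger at line 28
  3: logged in fold_scores at line 6
  4: logged in process_batch at line 10
  5: logged in process_batch at line 15
  6: logged in tally_events at line 19
  7: logged in main at line 50
  8: logged in probe_limits at line 34
  9: logged in bind_quota at line 41
  10: logged in main at line 52
A correct fix: line 53: replace `+` with `-`.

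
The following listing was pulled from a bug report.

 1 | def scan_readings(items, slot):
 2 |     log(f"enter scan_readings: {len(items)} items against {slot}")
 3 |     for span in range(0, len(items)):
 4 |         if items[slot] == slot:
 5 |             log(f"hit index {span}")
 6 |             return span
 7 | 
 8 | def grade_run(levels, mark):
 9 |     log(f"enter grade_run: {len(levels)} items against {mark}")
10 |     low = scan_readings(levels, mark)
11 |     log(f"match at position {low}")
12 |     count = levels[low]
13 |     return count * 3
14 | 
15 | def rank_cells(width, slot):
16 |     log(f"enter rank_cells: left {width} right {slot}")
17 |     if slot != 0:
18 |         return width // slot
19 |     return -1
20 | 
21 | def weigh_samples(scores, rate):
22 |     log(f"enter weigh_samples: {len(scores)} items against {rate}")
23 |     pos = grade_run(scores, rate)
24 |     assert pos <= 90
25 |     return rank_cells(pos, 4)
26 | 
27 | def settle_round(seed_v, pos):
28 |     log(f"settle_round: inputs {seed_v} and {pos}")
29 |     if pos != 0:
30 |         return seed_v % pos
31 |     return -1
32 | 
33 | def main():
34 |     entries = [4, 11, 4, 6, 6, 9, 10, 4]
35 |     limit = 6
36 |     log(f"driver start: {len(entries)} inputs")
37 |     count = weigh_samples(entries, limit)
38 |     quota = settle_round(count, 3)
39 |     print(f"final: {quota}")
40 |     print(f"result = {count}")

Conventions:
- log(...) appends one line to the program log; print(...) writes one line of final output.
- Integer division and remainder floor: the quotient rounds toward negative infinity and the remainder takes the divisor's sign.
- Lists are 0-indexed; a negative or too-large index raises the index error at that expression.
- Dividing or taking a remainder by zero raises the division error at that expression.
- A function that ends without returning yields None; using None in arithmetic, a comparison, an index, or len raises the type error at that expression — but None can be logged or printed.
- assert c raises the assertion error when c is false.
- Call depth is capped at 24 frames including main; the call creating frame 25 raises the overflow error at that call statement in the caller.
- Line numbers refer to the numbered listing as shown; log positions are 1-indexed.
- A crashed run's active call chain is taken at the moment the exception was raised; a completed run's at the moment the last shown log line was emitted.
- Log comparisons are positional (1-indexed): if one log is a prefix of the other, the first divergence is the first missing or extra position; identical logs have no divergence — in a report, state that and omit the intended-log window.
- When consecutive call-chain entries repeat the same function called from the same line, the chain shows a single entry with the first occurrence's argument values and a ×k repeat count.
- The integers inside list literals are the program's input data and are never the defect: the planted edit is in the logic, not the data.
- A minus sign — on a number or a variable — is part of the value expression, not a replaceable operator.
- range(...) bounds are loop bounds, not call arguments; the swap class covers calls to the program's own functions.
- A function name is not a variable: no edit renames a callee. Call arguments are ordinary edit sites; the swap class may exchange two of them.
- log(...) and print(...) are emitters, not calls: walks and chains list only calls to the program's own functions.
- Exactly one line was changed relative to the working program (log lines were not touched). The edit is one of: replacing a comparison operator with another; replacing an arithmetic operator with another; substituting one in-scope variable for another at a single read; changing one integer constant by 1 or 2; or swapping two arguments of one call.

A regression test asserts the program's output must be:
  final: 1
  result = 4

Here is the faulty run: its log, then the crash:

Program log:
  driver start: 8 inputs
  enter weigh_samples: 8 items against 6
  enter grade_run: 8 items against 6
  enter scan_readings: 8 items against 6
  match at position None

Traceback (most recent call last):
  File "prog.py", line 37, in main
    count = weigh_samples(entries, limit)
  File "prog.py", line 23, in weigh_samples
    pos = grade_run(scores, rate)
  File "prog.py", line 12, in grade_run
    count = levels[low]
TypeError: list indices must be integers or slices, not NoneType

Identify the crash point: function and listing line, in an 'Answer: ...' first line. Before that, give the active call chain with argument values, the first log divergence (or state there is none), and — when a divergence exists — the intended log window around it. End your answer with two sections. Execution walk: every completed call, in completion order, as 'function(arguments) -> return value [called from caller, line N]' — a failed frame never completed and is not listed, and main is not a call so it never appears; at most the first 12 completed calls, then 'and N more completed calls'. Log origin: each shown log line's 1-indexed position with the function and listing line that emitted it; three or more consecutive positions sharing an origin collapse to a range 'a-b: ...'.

Answer: the error was raised in grade_run, line 12.
Key observation: The earliest visible damage is log position 5 — 'match at position None' rather than the intended 'hit index 3'.
Call chain: main -> weigh_samples([4, 11, 4, 6, 6, 9, 10, 4], 6) (called at line 37) -> grade_run([4, 11, 4, 6, 6, 9, 10, 4], 6) (called at line 23).
First divergence: at position 5 the run shows 'match at position None' where the working version logs 'hit index 3'.
Intended log window:
  3: enter grade_run: 8 items against 6
  4: enter scan_readings: 8 items against 6
  5: hit index 3
  6: match at position 3
Execution walk:
  scan_readings([4, 11, 4, 6, 6, 9, 10, 4], 6) -> None  [called from grade_run, line 10]
Log line origins:
  1: emitted by main (line 36)
  2: emitted by weigh_samples (line 22)
  3: emitted by grade_run (line 9)
  4: emitted by scan_readings (line 2)
  5: emitted by grade_run (line 11)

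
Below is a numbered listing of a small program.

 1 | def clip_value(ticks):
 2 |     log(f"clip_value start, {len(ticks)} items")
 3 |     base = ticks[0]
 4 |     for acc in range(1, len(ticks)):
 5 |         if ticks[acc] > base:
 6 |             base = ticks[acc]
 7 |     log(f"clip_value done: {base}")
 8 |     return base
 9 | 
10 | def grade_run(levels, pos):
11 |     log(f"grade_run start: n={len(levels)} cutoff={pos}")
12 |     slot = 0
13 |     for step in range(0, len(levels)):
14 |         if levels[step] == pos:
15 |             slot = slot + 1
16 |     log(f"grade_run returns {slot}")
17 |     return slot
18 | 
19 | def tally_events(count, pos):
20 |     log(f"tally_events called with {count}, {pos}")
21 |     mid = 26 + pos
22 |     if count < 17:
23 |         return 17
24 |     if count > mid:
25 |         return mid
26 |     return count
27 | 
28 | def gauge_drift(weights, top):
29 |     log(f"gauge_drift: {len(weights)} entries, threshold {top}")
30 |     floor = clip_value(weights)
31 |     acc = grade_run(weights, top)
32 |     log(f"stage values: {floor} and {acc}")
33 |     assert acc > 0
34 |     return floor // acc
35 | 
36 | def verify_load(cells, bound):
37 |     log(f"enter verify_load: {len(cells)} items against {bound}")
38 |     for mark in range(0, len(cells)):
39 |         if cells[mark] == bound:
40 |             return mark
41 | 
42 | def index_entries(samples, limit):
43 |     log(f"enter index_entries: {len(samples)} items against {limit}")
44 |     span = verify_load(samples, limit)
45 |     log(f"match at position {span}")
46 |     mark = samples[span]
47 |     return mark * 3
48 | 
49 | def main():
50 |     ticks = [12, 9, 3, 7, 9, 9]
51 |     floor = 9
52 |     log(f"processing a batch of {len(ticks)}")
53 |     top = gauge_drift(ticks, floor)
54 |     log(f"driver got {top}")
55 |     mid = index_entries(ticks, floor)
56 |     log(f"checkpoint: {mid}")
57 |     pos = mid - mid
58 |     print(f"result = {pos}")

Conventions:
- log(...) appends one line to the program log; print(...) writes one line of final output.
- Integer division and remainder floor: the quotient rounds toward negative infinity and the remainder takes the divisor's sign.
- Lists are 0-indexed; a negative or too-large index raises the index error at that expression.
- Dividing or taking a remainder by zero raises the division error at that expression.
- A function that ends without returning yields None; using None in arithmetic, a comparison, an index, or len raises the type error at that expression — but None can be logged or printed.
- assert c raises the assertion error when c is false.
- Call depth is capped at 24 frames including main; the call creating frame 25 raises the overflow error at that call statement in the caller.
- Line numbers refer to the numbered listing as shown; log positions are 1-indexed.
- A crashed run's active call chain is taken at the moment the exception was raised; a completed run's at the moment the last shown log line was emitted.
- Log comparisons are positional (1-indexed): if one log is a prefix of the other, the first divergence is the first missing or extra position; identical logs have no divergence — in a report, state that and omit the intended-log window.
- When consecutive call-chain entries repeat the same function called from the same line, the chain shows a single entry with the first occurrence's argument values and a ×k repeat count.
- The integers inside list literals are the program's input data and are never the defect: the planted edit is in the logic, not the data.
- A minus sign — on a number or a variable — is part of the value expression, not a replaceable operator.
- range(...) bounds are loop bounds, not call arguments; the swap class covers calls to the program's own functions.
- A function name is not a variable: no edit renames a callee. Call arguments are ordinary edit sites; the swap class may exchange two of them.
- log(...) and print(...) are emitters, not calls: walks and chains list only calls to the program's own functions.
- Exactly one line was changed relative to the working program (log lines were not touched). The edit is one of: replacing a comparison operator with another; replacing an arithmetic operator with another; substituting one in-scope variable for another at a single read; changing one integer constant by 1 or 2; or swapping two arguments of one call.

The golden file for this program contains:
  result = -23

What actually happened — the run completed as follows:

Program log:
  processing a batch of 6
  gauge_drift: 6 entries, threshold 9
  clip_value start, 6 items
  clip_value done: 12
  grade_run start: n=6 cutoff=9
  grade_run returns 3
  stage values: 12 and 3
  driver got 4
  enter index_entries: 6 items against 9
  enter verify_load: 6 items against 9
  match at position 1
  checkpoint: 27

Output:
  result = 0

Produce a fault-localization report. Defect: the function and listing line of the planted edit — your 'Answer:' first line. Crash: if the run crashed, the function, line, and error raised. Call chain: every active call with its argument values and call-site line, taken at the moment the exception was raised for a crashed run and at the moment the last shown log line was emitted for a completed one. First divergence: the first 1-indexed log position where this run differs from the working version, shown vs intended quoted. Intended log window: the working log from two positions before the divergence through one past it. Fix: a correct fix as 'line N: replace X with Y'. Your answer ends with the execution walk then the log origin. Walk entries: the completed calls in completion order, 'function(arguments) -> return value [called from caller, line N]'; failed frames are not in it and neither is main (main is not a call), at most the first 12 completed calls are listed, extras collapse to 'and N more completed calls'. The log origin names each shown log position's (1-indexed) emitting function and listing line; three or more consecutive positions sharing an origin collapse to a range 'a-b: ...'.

Answer: the defect is in main at line 57.
Core observation: Nothing in the log betrays the bug — only the output does.
Call chain: main.
First divergence: none (the log streams are identical).
Execution walk:
  clip_value([12, 9, 3, 7, 9, 9]) -> 12  [called from gauge_drift, line 30]
  grade_run([12, 9, 3, 7, 9, 9], 9) -> 3  [called from gauge_drift, line 31]
  gauge_drift([12, 9, 3, 7, 9, 9], 9) -> 4  [called from main, line 53]
  verify_load([12, 9, 3, 7, 9, 9], 9) -> 1  [called from index_entries, line 44]
  index_entries([12, 9, 3, 7, 9, 9], 9) -> 27  [called from main, line 55]
Log origin:
  1: from main, line 52
  2: from gauge_drift, line 29
  3: from clip_value, line 2
  4: from clip_value, line 7
  5: from grade_run, line 11
  6: from grade_run, line 16
  7: from gauge_drift, line 32
  8: from main, line 54
  9: from index_entries, line 43
  10: from verify_load, line 37
  11: from index_entries, line 45
  12: from main, line 56
A correct fix: line 57: replace `mid - mid` with `top - mid`.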